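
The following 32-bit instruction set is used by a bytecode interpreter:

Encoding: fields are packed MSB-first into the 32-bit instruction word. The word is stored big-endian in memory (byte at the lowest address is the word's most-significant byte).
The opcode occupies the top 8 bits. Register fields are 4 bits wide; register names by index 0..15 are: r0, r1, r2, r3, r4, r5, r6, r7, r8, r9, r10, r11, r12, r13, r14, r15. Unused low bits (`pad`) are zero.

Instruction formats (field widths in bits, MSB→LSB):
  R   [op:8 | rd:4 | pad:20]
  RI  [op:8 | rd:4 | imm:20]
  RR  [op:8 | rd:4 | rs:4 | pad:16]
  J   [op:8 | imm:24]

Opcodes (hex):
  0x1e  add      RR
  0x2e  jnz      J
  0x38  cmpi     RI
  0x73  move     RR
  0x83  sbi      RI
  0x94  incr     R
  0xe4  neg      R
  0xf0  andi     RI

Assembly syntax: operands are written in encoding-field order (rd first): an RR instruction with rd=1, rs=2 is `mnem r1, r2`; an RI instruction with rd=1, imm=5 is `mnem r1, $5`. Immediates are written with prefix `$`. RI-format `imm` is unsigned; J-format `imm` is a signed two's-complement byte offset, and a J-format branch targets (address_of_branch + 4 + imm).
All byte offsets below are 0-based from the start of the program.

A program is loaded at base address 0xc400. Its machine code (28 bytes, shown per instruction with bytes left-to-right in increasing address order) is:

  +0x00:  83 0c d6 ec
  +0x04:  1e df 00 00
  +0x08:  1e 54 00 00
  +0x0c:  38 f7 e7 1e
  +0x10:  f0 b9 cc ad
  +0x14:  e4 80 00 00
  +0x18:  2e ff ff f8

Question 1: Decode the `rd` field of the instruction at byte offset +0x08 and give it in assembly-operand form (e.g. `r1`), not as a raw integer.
r5

+0x08: 1e 54 00 00 ⇒ word 0x1e540000 (big)
  top 8b → 0x1e → add [RR]
  rd@[23:20]=0x5 ⇒ r5
  rs@[19:16]=0x4 ⇒ r4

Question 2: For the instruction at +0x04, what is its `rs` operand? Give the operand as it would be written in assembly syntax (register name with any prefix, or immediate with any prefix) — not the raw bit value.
r15

off 0x04: read 1e df 00 00 as big → 0x1edf0000
  opcode bits[31:24]=0x1e: add/RR
  [23:20] rd=13 = r13
  [19:16] rs=15 = r15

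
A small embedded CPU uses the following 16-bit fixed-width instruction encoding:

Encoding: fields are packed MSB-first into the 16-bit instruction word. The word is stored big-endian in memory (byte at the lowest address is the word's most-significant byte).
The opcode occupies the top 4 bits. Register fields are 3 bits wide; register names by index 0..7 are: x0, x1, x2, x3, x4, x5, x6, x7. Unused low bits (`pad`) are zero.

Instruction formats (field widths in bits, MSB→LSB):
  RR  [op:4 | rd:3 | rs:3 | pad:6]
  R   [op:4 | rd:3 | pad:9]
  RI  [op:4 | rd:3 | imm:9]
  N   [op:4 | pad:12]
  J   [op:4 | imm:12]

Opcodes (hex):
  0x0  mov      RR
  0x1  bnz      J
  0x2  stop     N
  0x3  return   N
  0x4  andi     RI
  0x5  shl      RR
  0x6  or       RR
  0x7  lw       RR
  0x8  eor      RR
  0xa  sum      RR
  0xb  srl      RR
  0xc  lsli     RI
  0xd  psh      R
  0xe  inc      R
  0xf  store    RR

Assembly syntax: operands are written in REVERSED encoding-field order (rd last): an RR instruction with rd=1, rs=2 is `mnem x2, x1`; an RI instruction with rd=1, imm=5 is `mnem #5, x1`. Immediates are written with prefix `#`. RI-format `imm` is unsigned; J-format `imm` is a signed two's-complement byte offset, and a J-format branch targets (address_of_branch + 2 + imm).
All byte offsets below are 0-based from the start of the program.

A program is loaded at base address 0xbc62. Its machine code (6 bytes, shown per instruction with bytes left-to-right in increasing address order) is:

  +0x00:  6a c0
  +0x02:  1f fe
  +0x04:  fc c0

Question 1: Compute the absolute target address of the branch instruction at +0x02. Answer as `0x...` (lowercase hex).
0xbc64

+0x02: 1f fe ⇒ word 0x1ffe (big)
  op=0x1ffe>>12=0x1 ⇒ bnz (J)
  [11:0] imm=4094 (s12→-2) = #-2
  target = base 0xbc62 + off 0x02 + 2 + imm -2 = 0xbc64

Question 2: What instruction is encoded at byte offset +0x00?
off 0x00: read 6a c0 as big → 0x6ac0
  op=0x6ac0>>12=0x6 ⇒ or (RR)
  rd: (w>>9)&0x7=0x5 → x5
  rs: (w>>6)&0x7=0x3 → x3

or x3, x5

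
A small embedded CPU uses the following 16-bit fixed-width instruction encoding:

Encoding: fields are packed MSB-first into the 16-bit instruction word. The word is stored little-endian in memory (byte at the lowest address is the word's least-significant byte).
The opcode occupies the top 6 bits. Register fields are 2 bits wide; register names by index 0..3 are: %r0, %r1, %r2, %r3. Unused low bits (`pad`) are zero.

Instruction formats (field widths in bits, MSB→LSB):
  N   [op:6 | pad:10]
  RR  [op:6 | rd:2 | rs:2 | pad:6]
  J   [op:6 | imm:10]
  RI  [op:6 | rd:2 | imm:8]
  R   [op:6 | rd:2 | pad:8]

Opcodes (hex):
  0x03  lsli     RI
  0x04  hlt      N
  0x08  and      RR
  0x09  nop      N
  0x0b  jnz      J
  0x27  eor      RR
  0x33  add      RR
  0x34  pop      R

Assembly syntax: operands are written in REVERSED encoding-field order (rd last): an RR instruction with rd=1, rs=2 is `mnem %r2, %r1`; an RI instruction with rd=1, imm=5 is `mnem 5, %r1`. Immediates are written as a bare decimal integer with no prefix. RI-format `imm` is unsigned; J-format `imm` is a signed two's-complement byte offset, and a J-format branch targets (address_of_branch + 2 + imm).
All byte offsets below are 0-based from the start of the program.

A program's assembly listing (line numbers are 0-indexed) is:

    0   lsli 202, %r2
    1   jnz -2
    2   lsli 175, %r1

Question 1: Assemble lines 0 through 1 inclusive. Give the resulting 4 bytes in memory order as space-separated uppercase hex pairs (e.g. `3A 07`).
CA 0E FE 2F

L0: lsli op=0x3:6|rd=2:2|imm=202:8 ⇒ 0x0eca ⇒ little ca 0e
L1: jnz op=0xb:6|imm=-2:10 ⇒ 0x2ffe ⇒ little fe 2f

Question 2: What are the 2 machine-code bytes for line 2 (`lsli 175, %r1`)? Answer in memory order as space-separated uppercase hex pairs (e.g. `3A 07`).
2. lsli fields op=0x3:6|rd=1:2|imm=175:8 → word 0dafh → af 0d

AF 0D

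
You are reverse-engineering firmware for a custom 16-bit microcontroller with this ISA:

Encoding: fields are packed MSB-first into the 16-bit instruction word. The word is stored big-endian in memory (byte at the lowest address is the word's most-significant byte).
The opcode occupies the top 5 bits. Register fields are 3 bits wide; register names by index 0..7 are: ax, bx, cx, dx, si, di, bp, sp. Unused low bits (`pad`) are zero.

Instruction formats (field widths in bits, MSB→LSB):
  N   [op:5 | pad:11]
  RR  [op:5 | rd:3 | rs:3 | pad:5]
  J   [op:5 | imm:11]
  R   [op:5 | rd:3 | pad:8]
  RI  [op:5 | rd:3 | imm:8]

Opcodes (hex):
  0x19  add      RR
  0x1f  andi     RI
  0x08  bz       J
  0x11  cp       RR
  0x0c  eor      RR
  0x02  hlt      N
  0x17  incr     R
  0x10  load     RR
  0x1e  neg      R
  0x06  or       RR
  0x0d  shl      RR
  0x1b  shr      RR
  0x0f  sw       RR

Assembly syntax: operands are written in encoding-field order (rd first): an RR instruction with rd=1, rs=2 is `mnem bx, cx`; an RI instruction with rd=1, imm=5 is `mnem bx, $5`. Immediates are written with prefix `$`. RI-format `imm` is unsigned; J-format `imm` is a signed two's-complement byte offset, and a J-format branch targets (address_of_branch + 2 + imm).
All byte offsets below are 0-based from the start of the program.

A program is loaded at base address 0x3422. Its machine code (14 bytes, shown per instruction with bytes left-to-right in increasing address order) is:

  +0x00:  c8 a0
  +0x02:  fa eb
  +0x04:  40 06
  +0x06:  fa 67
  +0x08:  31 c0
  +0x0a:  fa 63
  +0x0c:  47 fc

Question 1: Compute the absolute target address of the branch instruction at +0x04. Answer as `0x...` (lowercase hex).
0x342e

+0x04: 40 06 ⇒ word 0x4006 (big)
  opcode bits[15:11]=0x8: bz/J
  imm@[10:0]=0x6 ⇒ $6
  target = base 0x3422 + off 0x04 + 2 + imm 6 = 0x342e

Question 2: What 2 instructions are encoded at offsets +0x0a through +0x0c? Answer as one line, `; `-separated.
andi cx, $99; bz $-4

@+0a  big-endian(fa 63) = 0xfa63
  opcode bits[15:11]=0x1f: andi/RI
  rd@[10:8]=0x2 ⇒ cx
  imm@[7:0]=0x63 ⇒ $99
@+0c  big-endian(47 fc) = 0x47fc
  opcode bits[15:11]=0x8: bz/J
  imm@[10:0]=0x7fc (s11→-4) ⇒ $-4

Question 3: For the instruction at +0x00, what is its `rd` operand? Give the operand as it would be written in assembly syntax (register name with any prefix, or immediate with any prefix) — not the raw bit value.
@+00  big-endian(c8 a0) = 0xc8a0
  op=0xc8a0>>11=0x19 ⇒ add (RR)
  rd@[10:8]=0x0 ⇒ ax
  rs@[7:5]=0x5 ⇒ di

ax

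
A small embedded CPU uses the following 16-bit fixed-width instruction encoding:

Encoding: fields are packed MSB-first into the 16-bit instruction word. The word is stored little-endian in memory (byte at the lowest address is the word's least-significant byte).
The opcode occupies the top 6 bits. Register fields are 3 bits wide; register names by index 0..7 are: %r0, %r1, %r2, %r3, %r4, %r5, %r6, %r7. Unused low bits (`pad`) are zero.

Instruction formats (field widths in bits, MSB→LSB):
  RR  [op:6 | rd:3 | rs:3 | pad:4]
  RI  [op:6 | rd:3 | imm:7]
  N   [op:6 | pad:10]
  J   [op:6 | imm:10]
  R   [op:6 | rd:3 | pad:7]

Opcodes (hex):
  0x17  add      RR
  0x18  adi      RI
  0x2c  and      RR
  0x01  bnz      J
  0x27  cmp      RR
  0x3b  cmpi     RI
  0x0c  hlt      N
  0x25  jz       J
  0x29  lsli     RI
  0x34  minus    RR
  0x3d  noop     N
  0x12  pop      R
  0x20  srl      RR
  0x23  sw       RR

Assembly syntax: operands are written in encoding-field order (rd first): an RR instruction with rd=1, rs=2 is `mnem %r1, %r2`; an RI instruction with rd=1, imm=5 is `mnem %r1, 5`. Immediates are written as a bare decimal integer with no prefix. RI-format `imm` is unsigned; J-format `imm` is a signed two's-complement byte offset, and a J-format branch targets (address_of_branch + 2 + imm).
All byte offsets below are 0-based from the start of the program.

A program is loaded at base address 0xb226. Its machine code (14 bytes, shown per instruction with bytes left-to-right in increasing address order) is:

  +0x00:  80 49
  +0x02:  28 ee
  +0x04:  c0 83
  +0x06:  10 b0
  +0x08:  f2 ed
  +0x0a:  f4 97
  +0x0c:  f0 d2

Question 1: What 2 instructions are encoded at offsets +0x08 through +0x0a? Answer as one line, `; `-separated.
cmpi %r3, 114; jz -12

[08] f2 ed → 0xedf2
  op=0xedf2>>10=0x3b ⇒ cmpi (RI)
  rd: (w>>7)&0x7=0x3 → %r3
  imm: (w>>0)&0x7f=0x72 → 114
[0a] f4 97 → 0x97f4
  op=0x97f4>>10=0x25 ⇒ jz (J)
  imm: (w>>0)&0x3ff=0x3f4 (s10→-12) → -12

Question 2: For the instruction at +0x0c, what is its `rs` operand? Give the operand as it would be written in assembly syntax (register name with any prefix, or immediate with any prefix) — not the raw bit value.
off 0x0c: read f0 d2 as little → 0xd2f0
  opcode bits[15:10]=0x34: minus/RR
  [9:7] rd=5 = %r5
  [6:4] rs=7 = %r7

%r7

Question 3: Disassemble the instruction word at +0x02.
cmpi %r4, 40

off 0x02: read 28 ee as little → 0xee28
  top 6b → 0x3b → cmpi [RI]
  rd@[9:7]=0x4 ⇒ %r4
  imm@[6:0]=0x28 ⇒ 40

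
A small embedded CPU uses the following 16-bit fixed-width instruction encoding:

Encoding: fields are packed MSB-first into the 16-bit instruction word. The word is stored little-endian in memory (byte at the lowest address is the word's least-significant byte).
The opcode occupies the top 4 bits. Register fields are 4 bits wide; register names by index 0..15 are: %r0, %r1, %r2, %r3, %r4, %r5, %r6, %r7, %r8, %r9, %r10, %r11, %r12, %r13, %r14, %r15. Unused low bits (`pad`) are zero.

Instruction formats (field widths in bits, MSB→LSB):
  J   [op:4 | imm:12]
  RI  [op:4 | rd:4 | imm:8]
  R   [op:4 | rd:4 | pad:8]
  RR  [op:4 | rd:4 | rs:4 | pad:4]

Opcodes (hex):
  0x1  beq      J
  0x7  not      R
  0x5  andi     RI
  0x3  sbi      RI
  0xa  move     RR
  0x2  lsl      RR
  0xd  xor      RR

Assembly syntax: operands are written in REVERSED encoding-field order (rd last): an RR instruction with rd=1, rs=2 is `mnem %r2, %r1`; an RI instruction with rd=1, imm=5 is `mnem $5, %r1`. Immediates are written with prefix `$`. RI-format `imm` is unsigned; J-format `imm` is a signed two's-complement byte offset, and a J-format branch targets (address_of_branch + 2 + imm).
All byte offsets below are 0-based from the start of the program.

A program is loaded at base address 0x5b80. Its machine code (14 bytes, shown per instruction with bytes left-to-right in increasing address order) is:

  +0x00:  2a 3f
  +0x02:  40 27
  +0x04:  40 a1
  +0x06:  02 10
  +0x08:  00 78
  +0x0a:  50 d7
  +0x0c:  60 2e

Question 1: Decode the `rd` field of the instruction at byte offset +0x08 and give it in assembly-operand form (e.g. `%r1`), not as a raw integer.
+0x08: 00 78 ⇒ word 0x7800 (little)
  top 4b → 0x7 → not [R]
  rd: (w>>8)&0xf=0x8 → %r8

%r8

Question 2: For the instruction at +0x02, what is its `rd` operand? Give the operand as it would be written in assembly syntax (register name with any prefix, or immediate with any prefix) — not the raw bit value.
%r7

@+02  little-endian(40 27) = 0x2740
  op=0x2740>>12=0x2 ⇒ lsl (RR)
  rd: (w>>8)&0xf=0x7 → %r7
  rs: (w>>4)&0xf=0x4 → %r4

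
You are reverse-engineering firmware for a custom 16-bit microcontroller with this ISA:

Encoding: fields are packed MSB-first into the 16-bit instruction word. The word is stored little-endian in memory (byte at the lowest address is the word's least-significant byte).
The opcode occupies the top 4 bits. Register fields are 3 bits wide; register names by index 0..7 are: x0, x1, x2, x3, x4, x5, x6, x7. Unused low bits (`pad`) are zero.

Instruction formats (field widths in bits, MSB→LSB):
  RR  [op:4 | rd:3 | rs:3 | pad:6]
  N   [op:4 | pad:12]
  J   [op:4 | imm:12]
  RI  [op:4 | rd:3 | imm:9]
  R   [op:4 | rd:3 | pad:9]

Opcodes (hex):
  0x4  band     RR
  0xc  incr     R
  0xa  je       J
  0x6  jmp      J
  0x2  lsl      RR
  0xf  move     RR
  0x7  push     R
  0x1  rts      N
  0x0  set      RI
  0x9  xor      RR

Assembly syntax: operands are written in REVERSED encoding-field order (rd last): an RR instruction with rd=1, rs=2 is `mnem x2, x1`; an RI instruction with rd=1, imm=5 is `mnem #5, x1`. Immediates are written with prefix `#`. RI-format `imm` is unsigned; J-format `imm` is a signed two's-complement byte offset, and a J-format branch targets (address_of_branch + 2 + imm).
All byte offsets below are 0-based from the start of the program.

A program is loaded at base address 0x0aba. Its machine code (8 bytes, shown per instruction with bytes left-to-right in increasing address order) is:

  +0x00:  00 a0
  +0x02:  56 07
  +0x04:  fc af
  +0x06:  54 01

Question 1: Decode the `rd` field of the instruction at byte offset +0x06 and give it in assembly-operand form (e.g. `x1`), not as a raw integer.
@+06  little-endian(54 01) = 0x0154
  op=0x0154>>12=0x0 ⇒ set (RI)
  [11:9] rd=0 = x0
  [8:0] imm=340 = #340

x0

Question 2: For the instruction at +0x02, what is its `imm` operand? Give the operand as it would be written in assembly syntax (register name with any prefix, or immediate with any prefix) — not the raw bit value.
#342

[02] 56 07 → 0x0756
  top 4b → 0x0 → set [RI]
  [11:9] rd=3 = x3
  [8:0] imm=342 = #342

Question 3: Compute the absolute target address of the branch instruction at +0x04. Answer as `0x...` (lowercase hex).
@+04  little-endian(fc af) = 0xaffc
  top 4b → 0xa → je [J]
  [11:0] imm=4092 (s12→-4) = #-4
  target = base 0x0aba + off 0x04 + 2 + imm -4 = 0x0abc

0x0abc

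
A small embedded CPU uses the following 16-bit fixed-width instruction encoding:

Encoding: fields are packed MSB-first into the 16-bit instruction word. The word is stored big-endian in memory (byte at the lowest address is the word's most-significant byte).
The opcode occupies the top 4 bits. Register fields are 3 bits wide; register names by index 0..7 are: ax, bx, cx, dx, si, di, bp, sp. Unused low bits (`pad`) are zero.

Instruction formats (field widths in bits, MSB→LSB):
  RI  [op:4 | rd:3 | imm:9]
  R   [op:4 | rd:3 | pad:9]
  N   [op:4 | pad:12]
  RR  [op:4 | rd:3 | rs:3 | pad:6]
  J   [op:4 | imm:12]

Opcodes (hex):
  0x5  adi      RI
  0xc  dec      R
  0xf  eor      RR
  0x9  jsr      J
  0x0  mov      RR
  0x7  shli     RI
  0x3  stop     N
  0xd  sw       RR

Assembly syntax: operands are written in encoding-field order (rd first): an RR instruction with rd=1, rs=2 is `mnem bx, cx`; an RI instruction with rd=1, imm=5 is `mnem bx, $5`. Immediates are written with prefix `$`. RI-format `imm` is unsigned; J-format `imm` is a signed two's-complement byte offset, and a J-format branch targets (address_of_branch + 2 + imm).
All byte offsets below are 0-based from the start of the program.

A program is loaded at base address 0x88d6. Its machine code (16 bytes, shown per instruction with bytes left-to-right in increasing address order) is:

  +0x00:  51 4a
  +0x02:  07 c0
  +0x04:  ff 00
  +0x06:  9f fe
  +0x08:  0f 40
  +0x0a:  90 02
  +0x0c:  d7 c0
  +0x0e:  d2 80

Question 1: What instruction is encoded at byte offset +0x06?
off 0x06: read 9f fe as big → 0x9ffe
  op=0x9ffe>>12=0x9 ⇒ jsr (J)
  [11:0] imm=4094 (s12→-2) = $-2

jsr $-2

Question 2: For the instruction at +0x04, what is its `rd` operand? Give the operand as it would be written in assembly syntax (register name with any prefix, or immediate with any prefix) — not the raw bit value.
off 0x04: read ff 00 as big → 0xff00
  op=0xff00>>12=0xf ⇒ eor (RR)
  [11:9] rd=7 = sp
  [8:6] rs=4 = si

sp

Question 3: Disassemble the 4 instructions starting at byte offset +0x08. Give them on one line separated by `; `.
mov sp, di; jsr $2; sw dx, sp; sw bx, cx

+0x08: 0f 40 ⇒ word 0x0f40 (big)
  top 4b → 0x0 → mov [RR]
  rd: (w>>9)&0x7=0x7 → sp
  rs: (w>>6)&0x7=0x5 → di
+0x0a: 90 02 ⇒ word 0x9002 (big)
  top 4b → 0x9 → jsr [J]
  imm: (w>>0)&0xfff=0x2 → $2
+0x0c: d7 c0 ⇒ word 0xd7c0 (big)
  top 4b → 0xd → sw [RR]
  rd: (w>>9)&0x7=0x3 → dx
  rs: (w>>6)&0x7=0x7 → sp
+0x0e: d2 80 ⇒ word 0xd280 (big)
  top 4b → 0xd → sw [RR]
  rd: (w>>9)&0x7=0x1 → bx
  rs: (w>>6)&0x7=0x2 → cx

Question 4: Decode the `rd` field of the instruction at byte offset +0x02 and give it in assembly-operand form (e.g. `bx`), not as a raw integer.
off 0x02: read 07 c0 as big → 0x07c0
  opcode bits[15:12]=0x0: mov/RR
  [11:9] rd=3 = dx
  [8:6] rs=7 = sp

dx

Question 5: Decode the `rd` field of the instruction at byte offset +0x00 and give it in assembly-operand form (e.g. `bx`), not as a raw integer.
[00] 51 4a → 0x514a
  op=0x514a>>12=0x5 ⇒ adi (RI)
  rd@[11:9]=0x0 ⇒ ax
  imm@[8:0]=0x14a ⇒ $330

ax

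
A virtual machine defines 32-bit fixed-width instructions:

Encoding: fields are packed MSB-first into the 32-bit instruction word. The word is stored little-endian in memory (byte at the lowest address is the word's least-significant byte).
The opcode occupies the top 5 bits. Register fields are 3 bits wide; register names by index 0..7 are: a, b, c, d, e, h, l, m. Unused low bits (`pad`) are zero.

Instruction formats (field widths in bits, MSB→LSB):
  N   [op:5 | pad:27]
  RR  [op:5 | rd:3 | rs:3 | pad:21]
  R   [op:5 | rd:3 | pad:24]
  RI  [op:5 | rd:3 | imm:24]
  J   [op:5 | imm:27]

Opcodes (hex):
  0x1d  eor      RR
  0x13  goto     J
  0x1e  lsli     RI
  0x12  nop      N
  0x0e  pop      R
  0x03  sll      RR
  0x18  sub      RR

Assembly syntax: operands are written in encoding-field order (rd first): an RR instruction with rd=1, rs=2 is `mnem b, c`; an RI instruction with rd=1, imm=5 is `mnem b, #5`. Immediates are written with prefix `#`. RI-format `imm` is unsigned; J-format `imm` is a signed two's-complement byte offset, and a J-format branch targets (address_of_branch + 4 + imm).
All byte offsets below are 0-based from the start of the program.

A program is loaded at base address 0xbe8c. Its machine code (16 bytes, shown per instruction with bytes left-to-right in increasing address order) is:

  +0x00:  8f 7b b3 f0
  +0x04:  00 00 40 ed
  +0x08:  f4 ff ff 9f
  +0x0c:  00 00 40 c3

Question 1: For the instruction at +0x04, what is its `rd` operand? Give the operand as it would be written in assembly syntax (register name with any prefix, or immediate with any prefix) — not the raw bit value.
[04] 00 00 40 ed → 0xed400000
  opcode bits[31:27]=0x1d: eor/RR
  rd@[26:24]=0x5 ⇒ h
  rs@[23:21]=0x2 ⇒ c

h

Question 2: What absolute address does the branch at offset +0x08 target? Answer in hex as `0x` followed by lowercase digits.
0xbe8c

off 0x08: read f4 ff ff 9f as little → 0x9ffffff4
  top 5b → 0x13 → goto [J]
  imm@[26:0]=0x7fffff4 (s27→-12) ⇒ #-12
  target = base 0xbe8c + off 0x08 + 4 + imm -12 = 0xbe8c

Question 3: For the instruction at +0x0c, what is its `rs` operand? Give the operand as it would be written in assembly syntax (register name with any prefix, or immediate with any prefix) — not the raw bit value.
c

+0x0c: 00 00 40 c3 ⇒ word 0xc3400000 (little)
  opcode bits[31:27]=0x18: sub/RR
  rd: (w>>24)&0x7=0x3 → d
  rs: (w>>21)&0x7=0x2 → c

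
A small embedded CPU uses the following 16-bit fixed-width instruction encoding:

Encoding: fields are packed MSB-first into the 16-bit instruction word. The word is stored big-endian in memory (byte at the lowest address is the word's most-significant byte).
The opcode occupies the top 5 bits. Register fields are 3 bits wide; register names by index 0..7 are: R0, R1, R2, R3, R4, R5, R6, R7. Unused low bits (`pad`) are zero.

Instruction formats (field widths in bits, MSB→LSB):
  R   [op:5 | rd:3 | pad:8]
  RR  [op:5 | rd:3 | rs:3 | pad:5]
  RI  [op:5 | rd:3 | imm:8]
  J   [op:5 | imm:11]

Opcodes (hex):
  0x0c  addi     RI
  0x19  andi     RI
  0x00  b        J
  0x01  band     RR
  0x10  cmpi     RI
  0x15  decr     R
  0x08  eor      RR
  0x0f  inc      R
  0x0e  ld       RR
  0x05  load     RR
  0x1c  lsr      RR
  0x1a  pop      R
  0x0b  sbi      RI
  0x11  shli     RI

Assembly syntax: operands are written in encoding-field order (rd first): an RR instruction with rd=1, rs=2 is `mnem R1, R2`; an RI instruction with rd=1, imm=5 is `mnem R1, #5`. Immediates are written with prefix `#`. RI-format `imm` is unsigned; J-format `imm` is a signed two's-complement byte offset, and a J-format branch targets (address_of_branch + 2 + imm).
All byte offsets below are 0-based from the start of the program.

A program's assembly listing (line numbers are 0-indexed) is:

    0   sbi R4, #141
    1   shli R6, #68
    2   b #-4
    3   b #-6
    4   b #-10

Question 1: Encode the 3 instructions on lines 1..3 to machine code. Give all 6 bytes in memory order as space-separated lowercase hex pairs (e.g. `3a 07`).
8e 44 07 fc 07 fa

1. shli fields op=0x11:5|rd=6:3|imm=68:8 → word 8e44h → 8e 44
2. b fields op=0x0:5|imm=-4:11 → word 07fch → 07 fc
3. b fields op=0x0:5|imm=-6:11 → word 07fah → 07 fa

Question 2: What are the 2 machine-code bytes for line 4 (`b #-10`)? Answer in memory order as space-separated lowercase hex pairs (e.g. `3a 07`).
07 f6

line 4 (b): pack op=0x0:5|imm=-10:11 = 0x07f6; big→ 07 f6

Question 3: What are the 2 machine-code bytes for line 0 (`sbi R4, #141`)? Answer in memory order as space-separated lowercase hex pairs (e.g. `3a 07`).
5c 8d

0. sbi fields op=0xb:5|rd=4:3|imm=141:8 → word 5c8dh → 5c 8d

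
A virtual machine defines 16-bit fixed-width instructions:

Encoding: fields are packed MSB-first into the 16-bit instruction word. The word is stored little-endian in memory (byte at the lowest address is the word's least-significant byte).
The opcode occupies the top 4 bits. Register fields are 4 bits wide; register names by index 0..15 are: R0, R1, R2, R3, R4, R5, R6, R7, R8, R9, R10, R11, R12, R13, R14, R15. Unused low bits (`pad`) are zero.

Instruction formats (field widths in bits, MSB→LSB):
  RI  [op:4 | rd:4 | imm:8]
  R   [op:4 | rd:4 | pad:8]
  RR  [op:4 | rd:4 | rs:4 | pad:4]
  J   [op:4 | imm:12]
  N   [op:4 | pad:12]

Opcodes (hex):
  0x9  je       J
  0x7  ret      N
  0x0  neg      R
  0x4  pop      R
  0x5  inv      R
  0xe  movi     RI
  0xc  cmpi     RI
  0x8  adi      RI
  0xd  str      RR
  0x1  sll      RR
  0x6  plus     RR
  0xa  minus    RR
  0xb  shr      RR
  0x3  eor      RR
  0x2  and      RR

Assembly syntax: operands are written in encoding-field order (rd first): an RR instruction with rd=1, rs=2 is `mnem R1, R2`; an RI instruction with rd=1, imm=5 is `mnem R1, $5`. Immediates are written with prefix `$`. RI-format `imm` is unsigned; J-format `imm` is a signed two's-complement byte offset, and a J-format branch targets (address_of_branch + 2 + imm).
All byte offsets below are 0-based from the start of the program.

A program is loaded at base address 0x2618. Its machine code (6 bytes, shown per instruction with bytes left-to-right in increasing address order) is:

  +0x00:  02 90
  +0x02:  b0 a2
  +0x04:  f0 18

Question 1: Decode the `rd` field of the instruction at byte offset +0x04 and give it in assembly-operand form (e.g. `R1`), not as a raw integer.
R8

+0x04: f0 18 ⇒ word 0x18f0 (little)
  op=0x18f0>>12=0x1 ⇒ sll (RR)
  rd@[11:8]=0x8 ⇒ R8
  rs@[7:4]=0xf ⇒ R15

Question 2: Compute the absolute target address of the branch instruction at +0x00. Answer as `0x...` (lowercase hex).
0x261c

+0x00: 02 90 ⇒ word 0x9002 (little)
  top 4b → 0x9 → je [J]
  imm: (w>>0)&0xfff=0x2 → $2
  target = base 0x2618 + off 0x00 + 2 + imm 2 = 0x261c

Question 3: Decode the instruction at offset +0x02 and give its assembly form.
[02] b0 a2 → 0xa2b0
  op=0xa2b0>>12=0xa ⇒ minus (RR)
  rd: (w>>8)&0xf=0x2 → R2
  rs: (w>>4)&0xf=0xb → R11

minus R2, R11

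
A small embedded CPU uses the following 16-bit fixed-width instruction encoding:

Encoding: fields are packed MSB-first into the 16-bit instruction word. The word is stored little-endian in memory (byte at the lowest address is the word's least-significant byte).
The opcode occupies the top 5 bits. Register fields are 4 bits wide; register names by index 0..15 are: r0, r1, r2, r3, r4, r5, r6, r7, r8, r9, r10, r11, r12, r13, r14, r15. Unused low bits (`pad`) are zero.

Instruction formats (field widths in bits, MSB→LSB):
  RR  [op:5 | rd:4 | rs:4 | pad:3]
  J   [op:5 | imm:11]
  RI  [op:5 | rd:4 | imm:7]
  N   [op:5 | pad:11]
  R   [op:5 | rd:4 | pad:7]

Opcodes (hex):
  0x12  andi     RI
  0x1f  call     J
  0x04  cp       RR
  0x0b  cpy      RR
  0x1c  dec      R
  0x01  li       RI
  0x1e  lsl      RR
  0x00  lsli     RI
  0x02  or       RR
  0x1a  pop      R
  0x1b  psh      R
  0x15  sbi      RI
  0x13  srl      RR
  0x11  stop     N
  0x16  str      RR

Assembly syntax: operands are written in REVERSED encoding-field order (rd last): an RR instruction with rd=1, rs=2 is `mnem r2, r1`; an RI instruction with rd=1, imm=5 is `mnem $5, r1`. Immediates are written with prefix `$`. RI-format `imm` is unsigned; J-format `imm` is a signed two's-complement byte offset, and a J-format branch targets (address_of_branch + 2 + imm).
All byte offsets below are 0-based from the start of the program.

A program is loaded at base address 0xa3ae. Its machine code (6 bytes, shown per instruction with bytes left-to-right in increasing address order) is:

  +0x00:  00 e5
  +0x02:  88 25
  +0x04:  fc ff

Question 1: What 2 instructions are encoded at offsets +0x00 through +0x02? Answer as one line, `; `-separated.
[00] 00 e5 → 0xe500
  opcode bits[15:11]=0x1c: dec/R
  rd@[10:7]=0xa ⇒ r10
[02] 88 25 → 0x2588
  opcode bits[15:11]=0x4: cp/RR
  rd@[10:7]=0xb ⇒ r11
  rs@[6:3]=0x1 ⇒ r1

dec r10; cp r1, r11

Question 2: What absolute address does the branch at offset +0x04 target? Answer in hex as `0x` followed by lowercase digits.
[04] fc ff → 0xfffc
  opcode bits[15:11]=0x1f: call/J
  [10:0] imm=2044 (s11→-4) = $-4
  target = base 0xa3ae + off 0x04 + 2 + imm -4 = 0xa3b0

0xa3b0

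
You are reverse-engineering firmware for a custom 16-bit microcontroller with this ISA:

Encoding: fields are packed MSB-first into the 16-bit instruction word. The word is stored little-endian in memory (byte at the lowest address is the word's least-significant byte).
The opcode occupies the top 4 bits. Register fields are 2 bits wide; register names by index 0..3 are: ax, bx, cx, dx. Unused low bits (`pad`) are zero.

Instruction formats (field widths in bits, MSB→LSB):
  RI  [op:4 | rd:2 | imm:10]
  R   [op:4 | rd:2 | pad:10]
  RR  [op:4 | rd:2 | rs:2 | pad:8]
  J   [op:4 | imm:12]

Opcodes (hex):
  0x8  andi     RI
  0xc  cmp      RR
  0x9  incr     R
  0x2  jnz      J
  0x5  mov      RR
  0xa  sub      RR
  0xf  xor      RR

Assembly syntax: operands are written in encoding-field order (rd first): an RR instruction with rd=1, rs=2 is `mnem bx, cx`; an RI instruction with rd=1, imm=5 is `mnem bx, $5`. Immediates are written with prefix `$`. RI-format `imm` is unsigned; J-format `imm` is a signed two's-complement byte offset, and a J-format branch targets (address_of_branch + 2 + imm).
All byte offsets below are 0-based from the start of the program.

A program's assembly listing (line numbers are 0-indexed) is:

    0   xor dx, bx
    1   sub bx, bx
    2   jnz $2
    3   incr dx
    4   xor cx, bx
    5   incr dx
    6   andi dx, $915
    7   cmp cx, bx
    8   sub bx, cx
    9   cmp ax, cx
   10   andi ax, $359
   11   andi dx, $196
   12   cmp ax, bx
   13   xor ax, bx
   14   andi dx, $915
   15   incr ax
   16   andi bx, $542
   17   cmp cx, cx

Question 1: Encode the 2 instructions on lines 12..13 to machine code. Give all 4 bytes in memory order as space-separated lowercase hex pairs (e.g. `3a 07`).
12. cmp fields op=0xc:4|rd=0:2|rs=1:2|pad=0:8 → word c100h → 00 c1
13. xor fields op=0xf:4|rd=0:2|rs=1:2|pad=0:8 → word f100h → 00 f1

00 c1 00 f1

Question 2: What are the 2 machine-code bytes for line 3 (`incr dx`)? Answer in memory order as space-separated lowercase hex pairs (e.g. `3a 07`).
00 9c

3. incr fields op=0x9:4|rd=3:2|pad=0:10 → word 9c00h → 00 9c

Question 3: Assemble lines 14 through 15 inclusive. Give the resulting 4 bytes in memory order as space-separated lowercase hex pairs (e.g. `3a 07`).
93 8f 00 90

L14: andi op=0x8:4|rd=3:2|imm=915:10 ⇒ 0x8f93 ⇒ little 93 8f
L15: incr op=0x9:4|rd=0:2|pad=0:10 ⇒ 0x9000 ⇒ little 00 90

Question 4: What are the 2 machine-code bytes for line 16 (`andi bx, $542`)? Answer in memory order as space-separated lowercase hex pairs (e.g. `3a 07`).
16. andi fields op=0x8:4|rd=1:2|imm=542:10 → word 861eh → 1e 86

1e 86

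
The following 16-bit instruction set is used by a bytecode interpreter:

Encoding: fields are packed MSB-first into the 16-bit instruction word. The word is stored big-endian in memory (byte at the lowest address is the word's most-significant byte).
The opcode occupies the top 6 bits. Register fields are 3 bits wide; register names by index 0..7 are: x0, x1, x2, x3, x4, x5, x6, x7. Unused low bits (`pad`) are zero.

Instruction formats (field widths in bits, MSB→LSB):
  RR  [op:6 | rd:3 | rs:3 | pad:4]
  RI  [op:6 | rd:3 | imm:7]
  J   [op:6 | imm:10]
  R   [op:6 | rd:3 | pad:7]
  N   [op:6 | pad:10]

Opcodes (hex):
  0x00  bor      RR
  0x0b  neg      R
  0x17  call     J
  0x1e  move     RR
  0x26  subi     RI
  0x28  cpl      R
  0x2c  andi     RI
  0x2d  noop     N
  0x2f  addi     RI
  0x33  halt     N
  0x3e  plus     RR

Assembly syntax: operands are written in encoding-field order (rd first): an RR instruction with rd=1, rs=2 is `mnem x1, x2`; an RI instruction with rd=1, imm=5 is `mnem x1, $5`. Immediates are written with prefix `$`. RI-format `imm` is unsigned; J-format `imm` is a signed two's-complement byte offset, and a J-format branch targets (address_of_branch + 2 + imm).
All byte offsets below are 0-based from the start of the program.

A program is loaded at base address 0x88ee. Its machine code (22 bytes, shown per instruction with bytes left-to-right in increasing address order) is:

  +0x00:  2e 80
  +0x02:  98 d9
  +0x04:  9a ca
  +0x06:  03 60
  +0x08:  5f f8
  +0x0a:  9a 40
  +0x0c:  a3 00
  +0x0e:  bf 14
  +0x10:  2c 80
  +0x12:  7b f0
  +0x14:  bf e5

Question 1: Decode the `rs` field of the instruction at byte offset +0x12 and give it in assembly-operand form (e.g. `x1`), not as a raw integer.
+0x12: 7b f0 ⇒ word 0x7bf0 (big)
  op=0x7bf0>>10=0x1e ⇒ move (RR)
  rd@[9:7]=0x7 ⇒ x7
  rs@[6:4]=0x7 ⇒ x7

x7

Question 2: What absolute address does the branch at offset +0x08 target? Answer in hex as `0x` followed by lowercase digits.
0x88f0

+0x08: 5f f8 ⇒ word 0x5ff8 (big)
  top 6b → 0x17 → call [J]
  imm@[9:0]=0x3f8 (s10→-8) ⇒ $-8
  target = base 0x88ee + off 0x08 + 2 + imm -8 = 0x88f0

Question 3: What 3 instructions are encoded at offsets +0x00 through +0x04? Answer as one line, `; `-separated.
@+00  big-endian(2e 80) = 0x2e80
  op=0x2e80>>10=0xb ⇒ neg (R)
  rd: (w>>7)&0x7=0x5 → x5
@+02  big-endian(98 d9) = 0x98d9
  op=0x98d9>>10=0x26 ⇒ subi (RI)
  rd: (w>>7)&0x7=0x1 → x1
  imm: (w>>0)&0x7f=0x59 → $89
@+04  big-endian(9a ca) = 0x9aca
  op=0x9aca>>10=0x26 ⇒ subi (RI)
  rd: (w>>7)&0x7=0x5 → x5
  imm: (w>>0)&0x7f=0x4a → $74

neg x5; subi x1, $89; subi x5, $74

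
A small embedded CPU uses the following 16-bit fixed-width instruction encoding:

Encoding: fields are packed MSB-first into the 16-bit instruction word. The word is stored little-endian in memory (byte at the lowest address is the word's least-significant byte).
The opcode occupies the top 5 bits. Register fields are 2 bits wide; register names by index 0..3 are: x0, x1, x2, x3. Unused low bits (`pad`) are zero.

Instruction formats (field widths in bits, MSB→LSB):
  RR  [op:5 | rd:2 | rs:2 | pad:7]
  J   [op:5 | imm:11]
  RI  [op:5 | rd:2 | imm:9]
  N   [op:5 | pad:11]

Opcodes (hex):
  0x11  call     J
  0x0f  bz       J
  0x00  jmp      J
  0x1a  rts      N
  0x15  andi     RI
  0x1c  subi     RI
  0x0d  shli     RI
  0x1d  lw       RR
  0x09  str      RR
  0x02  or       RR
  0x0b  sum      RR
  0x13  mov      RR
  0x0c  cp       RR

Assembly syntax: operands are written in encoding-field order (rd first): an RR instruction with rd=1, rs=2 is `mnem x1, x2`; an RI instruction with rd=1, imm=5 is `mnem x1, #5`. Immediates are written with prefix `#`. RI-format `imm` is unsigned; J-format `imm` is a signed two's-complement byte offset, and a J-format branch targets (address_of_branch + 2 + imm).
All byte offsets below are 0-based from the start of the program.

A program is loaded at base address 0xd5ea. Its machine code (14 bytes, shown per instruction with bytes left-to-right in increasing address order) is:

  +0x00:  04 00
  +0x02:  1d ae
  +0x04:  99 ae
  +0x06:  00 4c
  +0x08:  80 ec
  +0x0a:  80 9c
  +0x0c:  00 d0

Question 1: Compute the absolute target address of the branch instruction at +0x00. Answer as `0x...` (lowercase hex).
off 0x00: read 04 00 as little → 0x0004
  opcode bits[15:11]=0x0: jmp/J
  imm: (w>>0)&0x7ff=0x4 → #4
  target = base 0xd5ea + off 0x00 + 2 + imm 4 = 0xd5f0

0xd5f0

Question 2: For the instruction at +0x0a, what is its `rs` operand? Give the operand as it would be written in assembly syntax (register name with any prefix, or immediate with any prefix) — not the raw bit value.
[0a] 80 9c → 0x9c80
  opcode bits[15:11]=0x13: mov/RR
  [10:9] rd=2 = x2
  [8:7] rs=1 = x1

x1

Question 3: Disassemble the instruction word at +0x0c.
rts

[0c] 00 d0 → 0xd000
  op=0xd000>>11=0x1a ⇒ rts (N)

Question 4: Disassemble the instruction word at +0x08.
off 0x08: read 80 ec as little → 0xec80
  opcode bits[15:11]=0x1d: lw/RR
  rd: (w>>9)&0x3=0x2 → x2
  rs: (w>>7)&0x3=0x1 → x1

lw x2, x1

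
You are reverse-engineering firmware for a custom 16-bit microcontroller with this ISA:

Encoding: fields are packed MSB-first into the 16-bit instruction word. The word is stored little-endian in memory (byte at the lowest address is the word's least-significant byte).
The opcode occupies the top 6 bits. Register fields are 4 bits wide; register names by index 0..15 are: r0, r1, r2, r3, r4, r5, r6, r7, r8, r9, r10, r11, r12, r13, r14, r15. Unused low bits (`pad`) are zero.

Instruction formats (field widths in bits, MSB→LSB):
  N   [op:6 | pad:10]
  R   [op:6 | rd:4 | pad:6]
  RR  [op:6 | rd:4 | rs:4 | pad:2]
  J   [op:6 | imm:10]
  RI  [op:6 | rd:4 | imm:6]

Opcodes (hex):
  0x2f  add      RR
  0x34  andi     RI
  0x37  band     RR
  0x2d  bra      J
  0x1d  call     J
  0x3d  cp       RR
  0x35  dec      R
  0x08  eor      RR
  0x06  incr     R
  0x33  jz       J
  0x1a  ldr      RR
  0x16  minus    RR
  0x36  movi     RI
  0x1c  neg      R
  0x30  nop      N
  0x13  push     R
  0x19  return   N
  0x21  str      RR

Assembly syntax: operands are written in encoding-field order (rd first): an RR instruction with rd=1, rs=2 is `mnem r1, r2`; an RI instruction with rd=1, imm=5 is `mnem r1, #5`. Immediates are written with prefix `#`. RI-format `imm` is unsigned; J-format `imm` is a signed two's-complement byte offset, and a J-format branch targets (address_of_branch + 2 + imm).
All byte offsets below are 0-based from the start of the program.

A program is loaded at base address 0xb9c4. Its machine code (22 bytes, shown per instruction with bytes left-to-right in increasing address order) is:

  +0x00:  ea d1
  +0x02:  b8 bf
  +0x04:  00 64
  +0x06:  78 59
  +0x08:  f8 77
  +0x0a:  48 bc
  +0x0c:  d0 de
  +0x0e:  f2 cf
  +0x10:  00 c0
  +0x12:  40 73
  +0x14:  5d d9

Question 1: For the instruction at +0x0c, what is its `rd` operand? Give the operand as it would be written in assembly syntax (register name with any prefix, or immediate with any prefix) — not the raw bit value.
r11

+0x0c: d0 de ⇒ word 0xded0 (little)
  opcode bits[15:10]=0x37: band/RR
  rd@[9:6]=0xb ⇒ r11
  rs@[5:2]=0x4 ⇒ r4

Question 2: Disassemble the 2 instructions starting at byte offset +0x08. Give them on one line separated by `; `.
call #-8; add r1, r2

[08] f8 77 → 0x77f8
  top 6b → 0x1d → call [J]
  imm@[9:0]=0x3f8 (s10→-8) ⇒ #-8
[0a] 48 bc → 0xbc48
  top 6b → 0x2f → add [RR]
  rd@[9:6]=0x1 ⇒ r1
  rs@[5:2]=0x2 ⇒ r2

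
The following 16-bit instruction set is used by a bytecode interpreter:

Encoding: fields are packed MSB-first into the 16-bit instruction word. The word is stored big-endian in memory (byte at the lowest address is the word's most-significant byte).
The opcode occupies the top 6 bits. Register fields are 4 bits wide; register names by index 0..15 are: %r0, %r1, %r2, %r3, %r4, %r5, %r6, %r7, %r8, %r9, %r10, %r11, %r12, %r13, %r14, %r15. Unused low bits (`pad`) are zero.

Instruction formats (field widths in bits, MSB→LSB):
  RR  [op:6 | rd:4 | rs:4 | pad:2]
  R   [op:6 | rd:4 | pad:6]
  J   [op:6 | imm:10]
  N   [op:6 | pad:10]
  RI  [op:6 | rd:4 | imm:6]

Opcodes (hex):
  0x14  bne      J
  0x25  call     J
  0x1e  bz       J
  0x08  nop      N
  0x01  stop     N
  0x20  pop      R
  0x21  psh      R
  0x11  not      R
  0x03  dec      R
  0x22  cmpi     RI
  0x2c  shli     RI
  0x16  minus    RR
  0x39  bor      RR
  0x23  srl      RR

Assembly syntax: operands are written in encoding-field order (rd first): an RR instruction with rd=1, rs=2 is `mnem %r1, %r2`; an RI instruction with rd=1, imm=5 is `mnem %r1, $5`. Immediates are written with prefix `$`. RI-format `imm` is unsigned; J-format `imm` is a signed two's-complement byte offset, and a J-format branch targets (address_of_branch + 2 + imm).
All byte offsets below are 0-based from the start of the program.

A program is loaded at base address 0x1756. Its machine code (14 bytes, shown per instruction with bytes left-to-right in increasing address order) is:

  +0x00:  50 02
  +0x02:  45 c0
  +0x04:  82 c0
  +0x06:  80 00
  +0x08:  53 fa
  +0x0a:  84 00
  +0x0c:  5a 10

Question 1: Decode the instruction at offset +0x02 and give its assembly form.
@+02  big-endian(45 c0) = 0x45c0
  op=0x45c0>>10=0x11 ⇒ not (R)
  [9:6] rd=7 = %r7

not %r7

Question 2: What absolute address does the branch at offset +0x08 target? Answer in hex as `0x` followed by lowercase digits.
0x175a

+0x08: 53 fa ⇒ word 0x53fa (big)
  top 6b → 0x14 → bne [J]
  imm@[9:0]=0x3fa (s10→-6) ⇒ $-6
  target = base 0x1756 + off 0x08 + 2 + imm -6 = 0x175a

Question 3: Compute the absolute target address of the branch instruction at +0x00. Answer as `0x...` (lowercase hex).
+0x00: 50 02 ⇒ word 0x5002 (big)
  opcode bits[15:10]=0x14: bne/J
  imm@[9:0]=0x2 ⇒ $2
  target = base 0x1756 + off 0x00 + 2 + imm 2 = 0x175a

0x175a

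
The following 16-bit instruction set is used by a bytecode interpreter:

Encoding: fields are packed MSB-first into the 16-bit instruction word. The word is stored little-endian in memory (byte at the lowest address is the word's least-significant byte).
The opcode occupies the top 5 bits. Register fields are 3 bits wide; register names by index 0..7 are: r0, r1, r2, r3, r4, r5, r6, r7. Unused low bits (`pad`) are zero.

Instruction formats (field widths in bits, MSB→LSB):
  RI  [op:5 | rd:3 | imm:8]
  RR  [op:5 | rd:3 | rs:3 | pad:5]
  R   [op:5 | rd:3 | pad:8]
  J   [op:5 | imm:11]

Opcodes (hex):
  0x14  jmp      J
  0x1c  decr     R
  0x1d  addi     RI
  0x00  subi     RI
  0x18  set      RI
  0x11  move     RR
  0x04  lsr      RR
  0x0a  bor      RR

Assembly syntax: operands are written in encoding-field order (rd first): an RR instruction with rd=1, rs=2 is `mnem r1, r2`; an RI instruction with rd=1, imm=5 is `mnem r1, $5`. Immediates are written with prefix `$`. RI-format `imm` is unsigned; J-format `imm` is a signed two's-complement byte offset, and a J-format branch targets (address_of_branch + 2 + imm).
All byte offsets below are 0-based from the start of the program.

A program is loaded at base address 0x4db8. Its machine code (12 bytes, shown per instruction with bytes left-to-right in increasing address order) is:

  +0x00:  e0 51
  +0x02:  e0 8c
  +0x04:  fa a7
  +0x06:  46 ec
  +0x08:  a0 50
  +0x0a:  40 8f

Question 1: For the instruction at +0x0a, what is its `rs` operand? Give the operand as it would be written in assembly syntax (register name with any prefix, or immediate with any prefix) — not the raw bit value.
r2

[0a] 40 8f → 0x8f40
  op=0x8f40>>11=0x11 ⇒ move (RR)
  rd@[10:8]=0x7 ⇒ r7
  rs@[7:5]=0x2 ⇒ r2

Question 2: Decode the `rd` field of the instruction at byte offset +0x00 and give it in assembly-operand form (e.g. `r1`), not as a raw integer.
r1

[00] e0 51 → 0x51e0
  opcode bits[15:11]=0xa: bor/RR
  [10:8] rd=1 = r1
  [7:5] rs=7 = r7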